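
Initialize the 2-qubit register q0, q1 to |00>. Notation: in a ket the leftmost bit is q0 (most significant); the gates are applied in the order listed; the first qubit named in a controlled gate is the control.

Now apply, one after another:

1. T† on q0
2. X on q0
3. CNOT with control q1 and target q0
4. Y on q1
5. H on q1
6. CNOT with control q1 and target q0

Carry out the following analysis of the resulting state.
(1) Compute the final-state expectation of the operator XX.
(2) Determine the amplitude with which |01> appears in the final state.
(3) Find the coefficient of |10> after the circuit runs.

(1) In the final state, XX has expectation -1.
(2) |01> carries amplitude -sqrt(2)*I/2 in the final state.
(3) The final state's coefficient on |10> equals sqrt(2)*I/2.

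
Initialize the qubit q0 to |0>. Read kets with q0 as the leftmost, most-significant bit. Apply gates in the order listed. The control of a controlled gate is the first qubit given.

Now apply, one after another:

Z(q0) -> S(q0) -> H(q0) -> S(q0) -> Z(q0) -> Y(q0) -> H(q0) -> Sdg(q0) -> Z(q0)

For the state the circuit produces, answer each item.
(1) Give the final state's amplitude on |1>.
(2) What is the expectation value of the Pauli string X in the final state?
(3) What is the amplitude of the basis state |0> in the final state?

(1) The amplitude on |1> is 1/2 - I/2.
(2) The observable X averages to -1.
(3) The amplitude on |0> is -1/2 + I/2.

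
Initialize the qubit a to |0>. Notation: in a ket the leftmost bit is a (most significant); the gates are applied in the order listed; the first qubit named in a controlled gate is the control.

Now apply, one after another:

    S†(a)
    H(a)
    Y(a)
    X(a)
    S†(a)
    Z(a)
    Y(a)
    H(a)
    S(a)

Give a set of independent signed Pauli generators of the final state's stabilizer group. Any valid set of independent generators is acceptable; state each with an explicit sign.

The final state is stabilized by the group generated by -X; other independent generating sets are equally valid.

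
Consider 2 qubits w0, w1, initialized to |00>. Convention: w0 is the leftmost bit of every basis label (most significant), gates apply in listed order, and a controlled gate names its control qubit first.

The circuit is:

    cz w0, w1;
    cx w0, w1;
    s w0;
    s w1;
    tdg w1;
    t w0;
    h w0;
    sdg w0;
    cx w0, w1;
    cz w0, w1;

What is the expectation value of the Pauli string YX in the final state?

The expectation value of YX is 1.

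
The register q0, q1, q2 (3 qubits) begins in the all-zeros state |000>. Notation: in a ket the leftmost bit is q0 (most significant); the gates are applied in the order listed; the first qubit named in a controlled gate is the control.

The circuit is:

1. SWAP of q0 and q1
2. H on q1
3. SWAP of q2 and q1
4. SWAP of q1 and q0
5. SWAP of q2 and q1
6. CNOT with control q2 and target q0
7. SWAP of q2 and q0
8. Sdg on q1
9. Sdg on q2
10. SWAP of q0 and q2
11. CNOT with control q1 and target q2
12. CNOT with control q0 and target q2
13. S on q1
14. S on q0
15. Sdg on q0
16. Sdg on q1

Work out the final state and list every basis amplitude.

The final amplitudes are sqrt(2)/2 on |000>, -sqrt(2)*I/2 on |011>, and 0 on every other basis state. Key observation: steps 13-16 multiply out to the identity, so the circuit reduces to the remaining gates.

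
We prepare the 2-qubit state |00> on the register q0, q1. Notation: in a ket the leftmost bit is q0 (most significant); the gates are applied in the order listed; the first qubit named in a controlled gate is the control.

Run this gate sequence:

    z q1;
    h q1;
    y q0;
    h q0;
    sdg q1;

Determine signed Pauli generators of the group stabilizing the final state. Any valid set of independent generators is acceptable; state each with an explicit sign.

One valid set of independent stabilizer generators is -XI, -IY (any independent generating set of the same group is equally correct).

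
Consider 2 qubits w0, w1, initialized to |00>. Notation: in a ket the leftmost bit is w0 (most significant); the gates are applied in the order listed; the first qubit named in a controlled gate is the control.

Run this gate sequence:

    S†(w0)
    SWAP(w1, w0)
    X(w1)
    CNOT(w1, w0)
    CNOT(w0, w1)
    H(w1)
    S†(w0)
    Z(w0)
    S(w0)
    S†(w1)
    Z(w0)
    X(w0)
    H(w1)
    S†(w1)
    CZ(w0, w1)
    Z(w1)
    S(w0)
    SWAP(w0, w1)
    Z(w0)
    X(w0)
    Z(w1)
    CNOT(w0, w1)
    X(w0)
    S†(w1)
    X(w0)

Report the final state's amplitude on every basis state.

The resulting statevector has amplitude 1/2 - I/2 on |00>, 0 on |01>, 0 on |10>, -1/2 - I/2 on |11>.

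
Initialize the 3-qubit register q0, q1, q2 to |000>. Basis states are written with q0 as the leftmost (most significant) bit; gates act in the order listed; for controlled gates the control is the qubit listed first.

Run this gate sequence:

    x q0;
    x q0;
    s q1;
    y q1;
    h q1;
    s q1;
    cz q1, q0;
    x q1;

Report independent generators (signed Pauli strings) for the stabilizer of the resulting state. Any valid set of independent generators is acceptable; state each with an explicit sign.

The stabilizer group can be generated by +IYI, +ZII, +IIZ, among other valid generating sets. Key observation: steps 1-2 multiply out to the identity, so the circuit reduces to the remaining gates.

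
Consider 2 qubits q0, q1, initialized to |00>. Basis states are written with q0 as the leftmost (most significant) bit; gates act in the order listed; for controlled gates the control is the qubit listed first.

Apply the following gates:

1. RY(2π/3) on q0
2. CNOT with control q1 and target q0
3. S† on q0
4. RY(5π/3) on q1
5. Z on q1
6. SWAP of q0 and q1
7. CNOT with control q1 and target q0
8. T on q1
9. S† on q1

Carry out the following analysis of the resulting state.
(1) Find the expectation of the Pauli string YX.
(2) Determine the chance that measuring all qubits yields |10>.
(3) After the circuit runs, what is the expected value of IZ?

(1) The observable YX averages to -sqrt(6)/8.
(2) Outcome |10> occurs with probability 1/16.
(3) In the final state, IZ has expectation -1/2.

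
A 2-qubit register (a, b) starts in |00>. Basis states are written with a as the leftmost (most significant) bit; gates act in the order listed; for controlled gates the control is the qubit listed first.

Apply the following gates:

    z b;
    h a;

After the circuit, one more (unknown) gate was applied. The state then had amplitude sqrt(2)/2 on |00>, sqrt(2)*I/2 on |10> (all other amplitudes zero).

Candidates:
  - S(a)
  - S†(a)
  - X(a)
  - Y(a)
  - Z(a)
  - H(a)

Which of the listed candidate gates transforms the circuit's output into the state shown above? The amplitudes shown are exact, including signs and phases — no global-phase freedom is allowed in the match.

It was S(a) that produced the state shown.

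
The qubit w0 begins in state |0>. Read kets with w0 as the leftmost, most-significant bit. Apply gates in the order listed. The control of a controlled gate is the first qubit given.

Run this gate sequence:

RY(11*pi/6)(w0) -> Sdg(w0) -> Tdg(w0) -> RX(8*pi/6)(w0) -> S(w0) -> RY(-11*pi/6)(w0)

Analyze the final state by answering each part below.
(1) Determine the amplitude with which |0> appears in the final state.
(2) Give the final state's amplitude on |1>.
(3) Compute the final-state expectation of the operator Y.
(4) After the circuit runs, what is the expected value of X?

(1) |0> carries amplitude -sqrt(3)/4 - 1/4 - sqrt(3)*exp(3*I*pi/4)/4 + exp(3*I*pi/4)/4 in the final state.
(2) The final state's coefficient on |1> equals 1/4 + sqrt(3)/4 - sqrt(3)*exp(3*I*pi/4)/4 + exp(3*I*pi/4)/4.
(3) The observable Y averages to sqrt(2)/4.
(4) The observable X averages to -sqrt(3)/2.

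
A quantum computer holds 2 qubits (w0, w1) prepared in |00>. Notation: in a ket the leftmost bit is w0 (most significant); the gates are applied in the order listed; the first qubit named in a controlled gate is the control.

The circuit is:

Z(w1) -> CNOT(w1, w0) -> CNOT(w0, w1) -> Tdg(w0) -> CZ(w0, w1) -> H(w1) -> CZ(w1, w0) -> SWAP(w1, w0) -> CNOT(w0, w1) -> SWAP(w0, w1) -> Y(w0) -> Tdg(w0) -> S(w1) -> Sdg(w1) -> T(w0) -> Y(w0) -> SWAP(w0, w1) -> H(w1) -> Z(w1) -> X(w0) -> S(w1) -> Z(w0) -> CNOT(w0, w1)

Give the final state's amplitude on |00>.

The final state's coefficient on |00> equals 1/2. Key observation: gates 10-17 undo each other exactly, leaving only the rest of the circuit to track.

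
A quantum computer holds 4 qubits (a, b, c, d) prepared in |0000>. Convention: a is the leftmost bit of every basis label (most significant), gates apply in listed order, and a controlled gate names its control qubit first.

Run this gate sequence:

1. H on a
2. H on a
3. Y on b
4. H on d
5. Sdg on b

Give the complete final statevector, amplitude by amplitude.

The final amplitudes are sqrt(2)/2 on |0100>, sqrt(2)/2 on |0101>, and 0 on every other basis state.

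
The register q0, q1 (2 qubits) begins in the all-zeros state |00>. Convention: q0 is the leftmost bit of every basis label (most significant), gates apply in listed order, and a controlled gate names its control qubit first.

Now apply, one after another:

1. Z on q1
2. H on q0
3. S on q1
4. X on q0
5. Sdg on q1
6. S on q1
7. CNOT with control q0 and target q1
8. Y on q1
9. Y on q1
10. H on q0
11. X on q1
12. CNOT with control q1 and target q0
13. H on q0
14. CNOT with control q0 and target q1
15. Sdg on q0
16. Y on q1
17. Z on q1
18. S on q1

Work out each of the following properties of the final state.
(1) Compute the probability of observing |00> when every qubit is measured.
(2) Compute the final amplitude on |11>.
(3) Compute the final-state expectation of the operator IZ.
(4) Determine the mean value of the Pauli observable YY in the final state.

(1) Outcome |00> occurs with probability 1/2.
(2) The final state's coefficient on |11> equals 0.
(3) The expectation value of IZ is 1.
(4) In the final state, YY has expectation 0.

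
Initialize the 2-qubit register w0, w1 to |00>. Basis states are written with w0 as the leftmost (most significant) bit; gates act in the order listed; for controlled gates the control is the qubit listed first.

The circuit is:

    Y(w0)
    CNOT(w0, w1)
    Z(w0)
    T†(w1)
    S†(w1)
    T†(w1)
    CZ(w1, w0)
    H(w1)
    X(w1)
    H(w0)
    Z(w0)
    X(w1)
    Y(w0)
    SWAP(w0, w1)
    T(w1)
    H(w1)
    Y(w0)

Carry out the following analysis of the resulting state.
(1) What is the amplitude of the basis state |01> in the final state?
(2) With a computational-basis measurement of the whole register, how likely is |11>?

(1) The final state's coefficient on |01> equals sqrt(2)*(-I - exp(3*I*pi/4))/4.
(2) A full measurement returns |11> with probability sqrt(2)/8 + 1/4.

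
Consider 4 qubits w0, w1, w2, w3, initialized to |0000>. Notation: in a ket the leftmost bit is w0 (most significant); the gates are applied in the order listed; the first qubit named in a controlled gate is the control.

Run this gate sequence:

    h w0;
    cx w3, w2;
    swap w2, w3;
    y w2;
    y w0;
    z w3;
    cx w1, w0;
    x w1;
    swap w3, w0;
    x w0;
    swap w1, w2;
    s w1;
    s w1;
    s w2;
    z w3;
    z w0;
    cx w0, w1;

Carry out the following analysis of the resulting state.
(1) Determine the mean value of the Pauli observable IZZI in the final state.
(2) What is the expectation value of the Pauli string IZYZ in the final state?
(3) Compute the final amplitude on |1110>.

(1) The expectation value of IZZI is -1.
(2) The expectation value of IZYZ is 0.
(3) |1110> carries amplitude 0 in the final state.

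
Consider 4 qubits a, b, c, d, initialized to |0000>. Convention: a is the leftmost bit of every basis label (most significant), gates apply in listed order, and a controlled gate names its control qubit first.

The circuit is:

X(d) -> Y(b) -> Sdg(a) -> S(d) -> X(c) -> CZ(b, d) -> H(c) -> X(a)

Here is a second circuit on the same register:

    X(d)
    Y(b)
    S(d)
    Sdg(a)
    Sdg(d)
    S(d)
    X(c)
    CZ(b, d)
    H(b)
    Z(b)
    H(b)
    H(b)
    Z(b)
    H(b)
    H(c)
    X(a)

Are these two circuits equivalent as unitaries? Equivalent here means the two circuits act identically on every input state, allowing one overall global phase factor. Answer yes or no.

Yes, they are equivalent — the unitaries differ by at most a global phase.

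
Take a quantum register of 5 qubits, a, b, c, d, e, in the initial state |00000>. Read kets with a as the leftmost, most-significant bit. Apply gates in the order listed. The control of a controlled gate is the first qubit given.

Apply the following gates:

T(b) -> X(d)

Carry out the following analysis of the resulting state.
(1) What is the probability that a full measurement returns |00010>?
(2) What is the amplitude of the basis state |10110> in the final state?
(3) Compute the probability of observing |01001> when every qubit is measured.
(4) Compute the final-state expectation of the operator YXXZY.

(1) A full measurement returns |00010> with probability 1.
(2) The final state's coefficient on |10110> equals 0.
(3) A full measurement returns |01001> with probability 0.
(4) In the final state, YXXZY has expectation 0.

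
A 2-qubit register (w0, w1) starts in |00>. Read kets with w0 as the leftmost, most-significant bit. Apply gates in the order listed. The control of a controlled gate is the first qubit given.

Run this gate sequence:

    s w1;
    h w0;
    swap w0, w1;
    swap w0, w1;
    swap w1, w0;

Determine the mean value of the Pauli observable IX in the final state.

The expectation value of IX is 1.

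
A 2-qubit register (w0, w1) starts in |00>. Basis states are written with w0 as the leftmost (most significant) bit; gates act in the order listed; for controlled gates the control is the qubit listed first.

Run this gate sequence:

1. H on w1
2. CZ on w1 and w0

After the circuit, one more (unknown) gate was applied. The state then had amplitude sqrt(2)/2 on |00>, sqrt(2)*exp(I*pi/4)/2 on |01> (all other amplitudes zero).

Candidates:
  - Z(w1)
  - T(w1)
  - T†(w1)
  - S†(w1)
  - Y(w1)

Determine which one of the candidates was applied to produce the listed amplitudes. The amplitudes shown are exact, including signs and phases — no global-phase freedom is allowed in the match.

The applied gate was T(w1).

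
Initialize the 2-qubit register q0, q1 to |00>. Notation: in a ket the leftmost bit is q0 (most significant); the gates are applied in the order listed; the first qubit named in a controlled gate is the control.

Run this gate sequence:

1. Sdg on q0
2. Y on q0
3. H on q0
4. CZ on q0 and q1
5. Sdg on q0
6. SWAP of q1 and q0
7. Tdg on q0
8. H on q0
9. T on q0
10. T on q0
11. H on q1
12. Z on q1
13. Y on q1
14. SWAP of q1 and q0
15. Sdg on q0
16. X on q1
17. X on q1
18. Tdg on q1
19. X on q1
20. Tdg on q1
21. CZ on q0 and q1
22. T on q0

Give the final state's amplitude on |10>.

The final state's coefficient on |10> equals sqrt(2)*(-1 - I)/4.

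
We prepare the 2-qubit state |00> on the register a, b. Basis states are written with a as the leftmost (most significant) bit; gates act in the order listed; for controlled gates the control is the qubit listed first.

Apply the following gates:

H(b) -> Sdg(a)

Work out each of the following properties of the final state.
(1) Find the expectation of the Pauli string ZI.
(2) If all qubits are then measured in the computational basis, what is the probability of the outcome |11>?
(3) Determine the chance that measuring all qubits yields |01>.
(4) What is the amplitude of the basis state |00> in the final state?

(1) The observable ZI averages to 1.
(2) A full measurement returns |11> with probability 0.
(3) The probability of measuring |01> is 1/2.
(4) |00> carries amplitude sqrt(2)/2 in the final state.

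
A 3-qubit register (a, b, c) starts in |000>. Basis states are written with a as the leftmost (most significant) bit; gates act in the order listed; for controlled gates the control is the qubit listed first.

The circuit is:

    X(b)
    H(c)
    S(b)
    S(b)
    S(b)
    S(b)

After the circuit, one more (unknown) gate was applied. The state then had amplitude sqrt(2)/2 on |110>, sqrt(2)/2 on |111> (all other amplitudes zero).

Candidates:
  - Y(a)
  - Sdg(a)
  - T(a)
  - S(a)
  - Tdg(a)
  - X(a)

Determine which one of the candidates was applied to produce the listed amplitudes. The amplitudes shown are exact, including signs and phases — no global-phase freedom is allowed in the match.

The unique candidate consistent with the amplitudes is X(a). Key observation: the block from step 3 through step 6 cancels to the identity and can be dropped.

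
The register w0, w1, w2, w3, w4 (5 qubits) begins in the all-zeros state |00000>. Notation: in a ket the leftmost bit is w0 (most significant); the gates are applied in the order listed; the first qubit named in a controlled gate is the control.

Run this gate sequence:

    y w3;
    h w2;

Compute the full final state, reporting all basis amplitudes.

The final amplitudes are sqrt(2)*I/2 on |00010>, sqrt(2)*I/2 on |00110>, and 0 on every other basis state.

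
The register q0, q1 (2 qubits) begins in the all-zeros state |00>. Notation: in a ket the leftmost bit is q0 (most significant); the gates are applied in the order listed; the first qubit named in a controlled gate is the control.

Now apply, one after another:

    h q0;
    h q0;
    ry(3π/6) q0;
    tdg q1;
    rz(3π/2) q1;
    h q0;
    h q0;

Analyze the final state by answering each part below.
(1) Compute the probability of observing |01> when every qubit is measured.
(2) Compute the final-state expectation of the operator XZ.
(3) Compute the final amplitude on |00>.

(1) Outcome |01> occurs with probability 0.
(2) The observable XZ averages to 1.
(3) |00> carries amplitude -sqrt(2)*exp(I*pi/4)/2 in the final state.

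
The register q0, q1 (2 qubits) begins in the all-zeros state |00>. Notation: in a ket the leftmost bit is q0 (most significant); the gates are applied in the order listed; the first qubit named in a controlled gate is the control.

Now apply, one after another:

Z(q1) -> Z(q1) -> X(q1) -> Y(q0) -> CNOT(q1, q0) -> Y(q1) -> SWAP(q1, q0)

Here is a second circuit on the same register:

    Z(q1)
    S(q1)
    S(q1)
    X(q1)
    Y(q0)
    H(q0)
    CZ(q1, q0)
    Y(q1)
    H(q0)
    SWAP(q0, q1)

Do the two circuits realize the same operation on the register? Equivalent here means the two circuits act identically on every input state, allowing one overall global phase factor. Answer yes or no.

Yes: on every input state the two circuits agree up to one overall phase factor.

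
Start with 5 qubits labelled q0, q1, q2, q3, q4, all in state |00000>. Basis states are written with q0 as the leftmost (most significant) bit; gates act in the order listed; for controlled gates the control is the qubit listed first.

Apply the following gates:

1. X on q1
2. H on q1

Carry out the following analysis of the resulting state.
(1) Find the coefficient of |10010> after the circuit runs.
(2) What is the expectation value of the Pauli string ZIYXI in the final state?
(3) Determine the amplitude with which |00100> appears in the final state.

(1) |10010> carries amplitude 0 in the final state.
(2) In the final state, ZIYXI has expectation 0.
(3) |00100> carries amplitude 0 in the final state.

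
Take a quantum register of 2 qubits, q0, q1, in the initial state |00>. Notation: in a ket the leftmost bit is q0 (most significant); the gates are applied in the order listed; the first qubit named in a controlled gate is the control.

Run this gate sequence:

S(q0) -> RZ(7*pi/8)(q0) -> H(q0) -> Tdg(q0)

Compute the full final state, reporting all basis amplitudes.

The resulting statevector has amplitude -sqrt(2)*exp(9*I*pi/16)/2 on |00>, 0 on |01>, -sqrt(2)*exp(5*I*pi/16)/2 on |10>, 0 on |11>.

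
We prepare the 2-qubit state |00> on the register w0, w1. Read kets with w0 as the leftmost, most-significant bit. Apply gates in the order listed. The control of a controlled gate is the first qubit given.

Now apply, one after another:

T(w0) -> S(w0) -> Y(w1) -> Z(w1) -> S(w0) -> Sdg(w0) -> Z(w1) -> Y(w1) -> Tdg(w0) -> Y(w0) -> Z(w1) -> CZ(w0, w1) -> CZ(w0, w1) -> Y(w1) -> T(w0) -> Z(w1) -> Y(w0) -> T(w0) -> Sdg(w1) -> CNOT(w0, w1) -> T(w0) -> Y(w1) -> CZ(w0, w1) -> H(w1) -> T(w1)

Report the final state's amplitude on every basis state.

After the circuit, the state carries amplitude sqrt(2)*exp(3*I*pi/4)/2 on |00>, -sqrt(2)/2 on |01>, 0 on |10>, 0 on |11>.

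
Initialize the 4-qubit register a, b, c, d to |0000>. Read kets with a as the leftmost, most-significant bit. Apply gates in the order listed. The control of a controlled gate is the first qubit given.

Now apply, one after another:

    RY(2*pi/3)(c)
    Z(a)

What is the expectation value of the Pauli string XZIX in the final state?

In the final state, XZIX has expectation 0.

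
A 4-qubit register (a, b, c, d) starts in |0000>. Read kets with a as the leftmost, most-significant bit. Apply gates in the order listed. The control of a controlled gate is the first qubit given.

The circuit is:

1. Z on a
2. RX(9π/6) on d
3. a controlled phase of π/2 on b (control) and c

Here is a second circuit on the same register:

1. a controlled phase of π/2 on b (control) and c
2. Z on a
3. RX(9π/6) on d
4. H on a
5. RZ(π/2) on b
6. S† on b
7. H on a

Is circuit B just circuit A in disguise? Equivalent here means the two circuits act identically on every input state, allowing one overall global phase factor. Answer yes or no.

Yes: on every input state the two circuits agree up to one overall phase factor.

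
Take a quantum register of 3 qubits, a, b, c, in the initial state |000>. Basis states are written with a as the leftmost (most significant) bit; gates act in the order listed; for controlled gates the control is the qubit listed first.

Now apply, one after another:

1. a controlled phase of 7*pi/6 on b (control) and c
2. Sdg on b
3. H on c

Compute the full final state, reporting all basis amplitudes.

The resulting statevector has amplitude sqrt(2)/2 on |000>, sqrt(2)/2 on |001>, and 0 on every other basis state.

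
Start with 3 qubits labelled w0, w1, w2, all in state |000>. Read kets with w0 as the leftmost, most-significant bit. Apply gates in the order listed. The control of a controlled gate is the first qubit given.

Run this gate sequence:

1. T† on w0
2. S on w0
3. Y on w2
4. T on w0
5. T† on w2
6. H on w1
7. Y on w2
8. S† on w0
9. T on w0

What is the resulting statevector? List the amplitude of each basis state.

The final amplitudes are -sqrt(2)*exp(3*I*pi/4)/2 on |000>, -sqrt(2)*exp(3*I*pi/4)/2 on |010>, and 0 on every other basis state.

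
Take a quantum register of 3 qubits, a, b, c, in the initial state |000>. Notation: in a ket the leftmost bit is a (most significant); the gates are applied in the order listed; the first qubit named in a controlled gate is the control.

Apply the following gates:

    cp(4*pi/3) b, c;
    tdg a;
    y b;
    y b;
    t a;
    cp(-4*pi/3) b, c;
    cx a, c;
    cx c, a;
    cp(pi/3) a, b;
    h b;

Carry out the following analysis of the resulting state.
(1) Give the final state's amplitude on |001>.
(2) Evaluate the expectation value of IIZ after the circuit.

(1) The amplitude on |001> is 0.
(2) In the final state, IIZ has expectation 1.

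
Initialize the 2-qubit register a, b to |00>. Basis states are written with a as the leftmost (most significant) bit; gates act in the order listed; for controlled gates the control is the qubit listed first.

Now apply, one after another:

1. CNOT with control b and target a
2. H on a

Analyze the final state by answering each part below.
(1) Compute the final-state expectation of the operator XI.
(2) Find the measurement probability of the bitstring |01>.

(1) The observable XI averages to 1.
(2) A full measurement returns |01> with probability 0.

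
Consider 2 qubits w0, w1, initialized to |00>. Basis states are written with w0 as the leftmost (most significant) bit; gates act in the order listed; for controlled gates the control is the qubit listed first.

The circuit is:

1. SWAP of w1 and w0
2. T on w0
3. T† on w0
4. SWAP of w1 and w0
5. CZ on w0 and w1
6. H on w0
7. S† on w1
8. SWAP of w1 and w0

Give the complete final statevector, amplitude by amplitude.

The resulting statevector has amplitude sqrt(2)/2 on |00>, sqrt(2)/2 on |01>, 0 on |10>, 0 on |11>. Key observation: the block from step 1 through step 4 cancels to the identity and can be dropped.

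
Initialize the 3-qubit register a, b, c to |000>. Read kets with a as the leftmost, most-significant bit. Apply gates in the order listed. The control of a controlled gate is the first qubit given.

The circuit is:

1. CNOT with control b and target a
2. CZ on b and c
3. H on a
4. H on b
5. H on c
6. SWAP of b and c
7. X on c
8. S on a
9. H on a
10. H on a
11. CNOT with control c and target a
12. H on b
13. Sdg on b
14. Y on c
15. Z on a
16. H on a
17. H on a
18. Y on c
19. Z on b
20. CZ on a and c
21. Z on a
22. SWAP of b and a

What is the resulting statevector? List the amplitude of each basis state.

The resulting statevector has amplitude 1/2 on |000>, I/2 on |001>, I/2 on |010>, -1/2 on |011>, 0 on |100>, 0 on |101>, 0 on |110>, 0 on |111>.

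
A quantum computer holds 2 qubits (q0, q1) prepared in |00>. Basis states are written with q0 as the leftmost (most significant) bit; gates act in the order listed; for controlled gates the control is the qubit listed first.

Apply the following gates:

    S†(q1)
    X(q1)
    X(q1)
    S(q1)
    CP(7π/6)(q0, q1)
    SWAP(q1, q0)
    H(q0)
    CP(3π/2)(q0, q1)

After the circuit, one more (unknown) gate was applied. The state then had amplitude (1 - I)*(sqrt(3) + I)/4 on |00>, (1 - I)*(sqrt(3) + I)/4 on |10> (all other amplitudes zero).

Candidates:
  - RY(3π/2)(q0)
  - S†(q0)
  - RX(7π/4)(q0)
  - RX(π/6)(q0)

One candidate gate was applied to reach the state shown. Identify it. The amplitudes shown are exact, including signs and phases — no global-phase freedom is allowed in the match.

It was RX(π/6)(q0) that produced the state shown. Key observation: steps 1-4 multiply out to the identity, so the circuit reduces to the remaining gates.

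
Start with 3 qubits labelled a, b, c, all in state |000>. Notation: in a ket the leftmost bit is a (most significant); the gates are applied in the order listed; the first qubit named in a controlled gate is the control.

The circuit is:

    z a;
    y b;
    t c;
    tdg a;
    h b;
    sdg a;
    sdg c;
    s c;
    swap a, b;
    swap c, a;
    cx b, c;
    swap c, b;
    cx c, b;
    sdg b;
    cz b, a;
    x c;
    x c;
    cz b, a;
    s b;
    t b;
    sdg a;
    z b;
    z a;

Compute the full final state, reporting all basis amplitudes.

The final amplitudes are sqrt(2)*I/2 on |000>, sqrt(2)*exp(3*I*pi/4)/2 on |010>, and 0 on every other basis state. Key observation: gates 14-19 undo each other exactly, leaving only the rest of the circuit to track.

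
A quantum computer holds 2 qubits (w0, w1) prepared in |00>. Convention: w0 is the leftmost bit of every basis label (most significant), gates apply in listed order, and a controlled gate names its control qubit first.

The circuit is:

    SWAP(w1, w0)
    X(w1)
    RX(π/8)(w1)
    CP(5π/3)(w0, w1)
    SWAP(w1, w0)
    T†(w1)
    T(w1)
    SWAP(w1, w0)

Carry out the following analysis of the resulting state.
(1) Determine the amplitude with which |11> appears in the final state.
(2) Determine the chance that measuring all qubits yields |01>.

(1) The amplitude on |11> is 0. Key observation: gates 5-8 undo each other exactly, leaving only the rest of the circuit to track.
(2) A full measurement returns |01> with probability cos(pi/16)**2.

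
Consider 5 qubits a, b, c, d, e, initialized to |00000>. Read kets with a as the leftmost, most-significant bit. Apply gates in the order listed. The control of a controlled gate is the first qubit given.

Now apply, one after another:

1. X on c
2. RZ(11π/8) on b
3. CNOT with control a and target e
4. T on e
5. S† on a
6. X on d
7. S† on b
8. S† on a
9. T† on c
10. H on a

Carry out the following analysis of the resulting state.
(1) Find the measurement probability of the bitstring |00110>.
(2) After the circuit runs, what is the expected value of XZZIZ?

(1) A full measurement returns |00110> with probability 1/2.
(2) The observable XZZIZ averages to -1.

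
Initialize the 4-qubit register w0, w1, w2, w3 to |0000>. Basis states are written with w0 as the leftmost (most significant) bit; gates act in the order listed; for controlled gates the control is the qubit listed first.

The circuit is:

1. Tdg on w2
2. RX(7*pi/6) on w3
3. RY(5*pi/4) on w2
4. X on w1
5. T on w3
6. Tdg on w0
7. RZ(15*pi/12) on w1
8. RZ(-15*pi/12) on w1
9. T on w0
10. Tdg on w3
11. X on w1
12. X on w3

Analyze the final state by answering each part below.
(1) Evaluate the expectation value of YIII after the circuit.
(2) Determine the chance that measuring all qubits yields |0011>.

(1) In the final state, YIII has expectation 0. Key observation: the block from step 4 through step 11 cancels to the identity and can be dropped.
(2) A full measurement returns |0011> with probability -sqrt(3)/8 - sqrt(6)/16 + sqrt(2)/8 + 1/4.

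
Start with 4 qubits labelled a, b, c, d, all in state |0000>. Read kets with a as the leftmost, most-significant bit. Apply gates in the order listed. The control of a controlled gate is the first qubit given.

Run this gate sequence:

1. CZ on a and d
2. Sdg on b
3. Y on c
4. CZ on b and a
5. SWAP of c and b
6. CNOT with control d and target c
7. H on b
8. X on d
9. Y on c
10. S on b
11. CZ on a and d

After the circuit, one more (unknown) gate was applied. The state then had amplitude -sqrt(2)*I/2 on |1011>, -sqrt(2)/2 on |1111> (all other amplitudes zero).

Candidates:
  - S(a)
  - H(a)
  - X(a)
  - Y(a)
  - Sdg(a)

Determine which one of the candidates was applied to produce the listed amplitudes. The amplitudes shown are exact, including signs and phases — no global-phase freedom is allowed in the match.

The unique candidate consistent with the amplitudes is Y(a).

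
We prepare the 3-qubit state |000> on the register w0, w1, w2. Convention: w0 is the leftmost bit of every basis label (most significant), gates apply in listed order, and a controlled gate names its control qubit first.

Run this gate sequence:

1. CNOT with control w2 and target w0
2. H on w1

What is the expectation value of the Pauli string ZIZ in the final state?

In the final state, ZIZ has expectation 1.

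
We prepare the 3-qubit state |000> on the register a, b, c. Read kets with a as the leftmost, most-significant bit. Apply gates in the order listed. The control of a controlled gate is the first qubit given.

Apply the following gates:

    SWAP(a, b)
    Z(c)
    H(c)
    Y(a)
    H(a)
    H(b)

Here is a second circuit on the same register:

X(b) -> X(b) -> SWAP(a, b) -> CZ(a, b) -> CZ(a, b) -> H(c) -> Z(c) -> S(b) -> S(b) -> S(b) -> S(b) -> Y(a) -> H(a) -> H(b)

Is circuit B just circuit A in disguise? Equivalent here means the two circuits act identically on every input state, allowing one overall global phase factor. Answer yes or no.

No: there is an input state on which the two circuits produce genuinely different outputs (not merely differing by a phase).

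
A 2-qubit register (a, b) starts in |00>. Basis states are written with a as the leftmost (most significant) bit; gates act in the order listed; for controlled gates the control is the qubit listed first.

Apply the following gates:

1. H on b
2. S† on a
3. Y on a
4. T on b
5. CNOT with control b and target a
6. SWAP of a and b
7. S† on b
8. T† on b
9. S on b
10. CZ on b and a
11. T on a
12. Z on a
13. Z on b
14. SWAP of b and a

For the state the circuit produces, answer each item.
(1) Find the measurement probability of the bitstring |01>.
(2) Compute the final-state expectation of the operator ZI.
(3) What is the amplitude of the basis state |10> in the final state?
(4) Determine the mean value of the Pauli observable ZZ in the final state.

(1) A full measurement returns |01> with probability 1/2.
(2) The observable ZI averages to 0.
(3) The amplitude on |10> is -sqrt(2)*exp(I*pi/4)/2.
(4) The expectation value of ZZ is -1.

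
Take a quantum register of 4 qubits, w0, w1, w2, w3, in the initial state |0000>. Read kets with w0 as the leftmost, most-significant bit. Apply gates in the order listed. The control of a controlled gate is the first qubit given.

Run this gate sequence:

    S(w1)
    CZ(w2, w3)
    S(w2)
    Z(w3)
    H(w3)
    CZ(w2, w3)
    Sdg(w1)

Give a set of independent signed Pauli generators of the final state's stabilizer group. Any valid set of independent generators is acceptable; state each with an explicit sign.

The stabilizer group can be generated by +IIIX, +ZIII, +IZII, +IIZI, among other valid generating sets.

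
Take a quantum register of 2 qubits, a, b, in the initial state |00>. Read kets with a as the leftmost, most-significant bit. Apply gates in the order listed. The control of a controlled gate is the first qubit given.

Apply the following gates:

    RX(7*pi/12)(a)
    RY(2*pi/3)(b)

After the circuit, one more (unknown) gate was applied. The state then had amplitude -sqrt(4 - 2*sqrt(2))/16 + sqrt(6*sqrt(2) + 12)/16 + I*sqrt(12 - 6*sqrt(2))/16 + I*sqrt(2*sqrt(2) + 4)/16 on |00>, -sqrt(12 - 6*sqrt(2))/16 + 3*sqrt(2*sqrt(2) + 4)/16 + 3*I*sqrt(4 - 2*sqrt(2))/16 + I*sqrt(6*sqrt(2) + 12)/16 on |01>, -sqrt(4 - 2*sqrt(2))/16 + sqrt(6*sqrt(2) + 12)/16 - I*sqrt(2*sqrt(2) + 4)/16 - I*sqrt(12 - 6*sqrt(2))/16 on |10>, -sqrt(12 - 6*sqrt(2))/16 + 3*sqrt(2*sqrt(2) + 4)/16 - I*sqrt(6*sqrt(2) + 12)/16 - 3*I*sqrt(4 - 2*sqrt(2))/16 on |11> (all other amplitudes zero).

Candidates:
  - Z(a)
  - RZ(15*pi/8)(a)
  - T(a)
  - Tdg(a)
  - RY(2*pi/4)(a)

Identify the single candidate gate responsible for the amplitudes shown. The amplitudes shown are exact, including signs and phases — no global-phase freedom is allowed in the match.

The unique candidate consistent with the amplitudes is RY(2*pi/4)(a).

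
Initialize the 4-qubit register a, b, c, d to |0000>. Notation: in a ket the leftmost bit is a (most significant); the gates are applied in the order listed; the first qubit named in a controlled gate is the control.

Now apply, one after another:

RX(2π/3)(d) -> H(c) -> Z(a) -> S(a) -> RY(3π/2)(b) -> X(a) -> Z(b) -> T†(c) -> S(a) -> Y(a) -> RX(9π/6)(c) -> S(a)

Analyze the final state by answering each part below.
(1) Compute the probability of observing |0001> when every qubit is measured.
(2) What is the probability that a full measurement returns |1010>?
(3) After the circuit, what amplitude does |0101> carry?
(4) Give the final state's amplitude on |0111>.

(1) Outcome |0001> occurs with probability 3*sqrt(2)/32 + 3/16.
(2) Outcome |1010> occurs with probability 0.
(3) The amplitude on |0101> is sqrt(6)*(-I - exp(3*I*pi/4))/8.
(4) The final state's coefficient on |0111> equals sqrt(6)*(1 - exp(I*pi/4))/8.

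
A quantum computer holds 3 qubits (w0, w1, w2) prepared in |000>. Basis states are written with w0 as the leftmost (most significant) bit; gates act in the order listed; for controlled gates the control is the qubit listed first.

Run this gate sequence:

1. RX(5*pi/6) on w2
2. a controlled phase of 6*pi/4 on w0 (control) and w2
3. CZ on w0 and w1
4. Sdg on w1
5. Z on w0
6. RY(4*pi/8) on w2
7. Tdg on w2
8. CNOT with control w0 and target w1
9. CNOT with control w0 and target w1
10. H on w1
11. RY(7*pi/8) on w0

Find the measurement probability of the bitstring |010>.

The probability of measuring |010> is 1/8 - sqrt(sqrt(2) + 2)/16. Key observation: steps 8-9 multiply out to the identity, so the circuit reduces to the remaining gates.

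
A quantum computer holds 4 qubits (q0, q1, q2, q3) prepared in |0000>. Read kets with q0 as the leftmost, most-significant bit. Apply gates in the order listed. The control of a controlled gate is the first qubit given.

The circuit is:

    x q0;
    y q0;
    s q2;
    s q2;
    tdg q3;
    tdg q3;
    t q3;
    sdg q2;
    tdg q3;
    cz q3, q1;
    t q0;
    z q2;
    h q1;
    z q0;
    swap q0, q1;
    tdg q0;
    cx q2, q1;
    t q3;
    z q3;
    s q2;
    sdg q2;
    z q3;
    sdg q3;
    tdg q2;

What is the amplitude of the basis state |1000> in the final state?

The amplitude on |1000> is -sqrt(2)*exp(I*pi/4)/2. Key observation: steps 19-22 multiply out to the identity, so the circuit reduces to the remaining gates.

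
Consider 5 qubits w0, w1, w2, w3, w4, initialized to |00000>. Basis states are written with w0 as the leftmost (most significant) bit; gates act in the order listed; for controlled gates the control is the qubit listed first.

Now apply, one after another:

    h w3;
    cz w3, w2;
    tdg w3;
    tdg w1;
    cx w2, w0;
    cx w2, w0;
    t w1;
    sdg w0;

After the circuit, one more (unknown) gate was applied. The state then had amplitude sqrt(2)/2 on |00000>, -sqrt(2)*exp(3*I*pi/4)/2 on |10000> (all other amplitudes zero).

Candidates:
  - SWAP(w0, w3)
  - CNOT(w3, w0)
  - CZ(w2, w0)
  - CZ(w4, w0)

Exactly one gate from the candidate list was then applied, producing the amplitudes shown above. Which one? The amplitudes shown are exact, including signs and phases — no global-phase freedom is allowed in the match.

The applied gate was SWAP(w0, w3). Key observation: the block from step 4 through step 7 cancels to the identity and can be dropped.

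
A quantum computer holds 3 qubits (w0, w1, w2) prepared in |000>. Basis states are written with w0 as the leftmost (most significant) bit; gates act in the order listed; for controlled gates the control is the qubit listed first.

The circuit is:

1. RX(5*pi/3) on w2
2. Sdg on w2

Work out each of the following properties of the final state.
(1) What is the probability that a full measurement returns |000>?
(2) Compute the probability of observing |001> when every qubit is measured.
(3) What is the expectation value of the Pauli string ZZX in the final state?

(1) The probability of measuring |000> is 3/4.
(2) A full measurement returns |001> with probability 1/4.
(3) In the final state, ZZX has expectation sqrt(3)/2.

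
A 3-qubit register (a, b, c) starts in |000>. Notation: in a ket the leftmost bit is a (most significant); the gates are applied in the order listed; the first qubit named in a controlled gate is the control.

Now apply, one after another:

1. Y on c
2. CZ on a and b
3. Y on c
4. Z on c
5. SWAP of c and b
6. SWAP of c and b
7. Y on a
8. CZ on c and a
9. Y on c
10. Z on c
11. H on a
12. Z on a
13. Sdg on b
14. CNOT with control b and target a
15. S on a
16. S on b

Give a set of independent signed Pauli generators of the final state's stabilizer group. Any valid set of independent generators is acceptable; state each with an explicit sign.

One valid set of independent stabilizer generators is +YII, +IZI, -IIZ (any independent generating set of the same group is equally correct). Key observation: gates 5-6 undo each other exactly, leaving only the rest of the circuit to track.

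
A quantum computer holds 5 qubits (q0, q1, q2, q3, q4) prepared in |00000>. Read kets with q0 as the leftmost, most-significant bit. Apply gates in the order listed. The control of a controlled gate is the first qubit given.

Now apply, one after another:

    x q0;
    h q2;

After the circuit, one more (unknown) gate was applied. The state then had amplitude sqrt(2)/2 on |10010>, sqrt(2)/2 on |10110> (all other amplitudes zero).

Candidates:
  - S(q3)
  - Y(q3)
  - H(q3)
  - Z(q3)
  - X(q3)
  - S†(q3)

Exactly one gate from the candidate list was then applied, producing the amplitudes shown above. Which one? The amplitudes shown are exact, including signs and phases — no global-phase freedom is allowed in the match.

The unique candidate consistent with the amplitudes is X(q3).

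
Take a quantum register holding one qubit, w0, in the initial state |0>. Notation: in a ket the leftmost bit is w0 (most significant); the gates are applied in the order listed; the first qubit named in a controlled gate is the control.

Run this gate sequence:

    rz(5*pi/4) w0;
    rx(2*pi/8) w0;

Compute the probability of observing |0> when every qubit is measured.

A full measurement returns |0> with probability sqrt(2)/4 + 1/2.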